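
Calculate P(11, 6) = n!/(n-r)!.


P(11,6) = 11!/5!
= 39916800/120
= 332640

P(11,6) = 332640


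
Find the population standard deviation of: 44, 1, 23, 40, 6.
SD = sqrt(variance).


Mean = 22.8000
Variance = 300.5600
SD = sqrt(300.5600) = 17.3367

SD = 17.3367


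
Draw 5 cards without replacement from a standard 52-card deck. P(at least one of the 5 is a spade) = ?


P(at least one) = 1 - P(none)
P(none) = (39/52) × (38/51) × (37/50) × (36/49) × (35/48) = 0.221534
P(at least one) = 1 - 0.221534 = 0.7785

P = 0.7785


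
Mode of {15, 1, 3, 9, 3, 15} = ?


Frequencies: 1:1, 3:2, 9:1, 15:2
Max frequency = 2
Mode = 3, 15

Mode = 3, 15


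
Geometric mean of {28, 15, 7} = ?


Product = 28 × 15 × 7 = 2940
GM = 2940^(1/3) = 14.3257

GM = 14.3257


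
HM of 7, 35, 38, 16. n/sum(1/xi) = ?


Sum of reciprocals = 1/7 + 1/35 + 1/38 + 1/16 = 0.260244
HM = 4/0.260244 = 15.3702

HM = 15.3702


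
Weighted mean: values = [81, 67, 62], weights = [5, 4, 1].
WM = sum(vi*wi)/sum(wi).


Numerator = 81*5 + 67*4 + 62*1 = 735
Denominator = 5 + 4 + 1 = 10
WM = 735/10 = 73.5000

WM = 73.5000


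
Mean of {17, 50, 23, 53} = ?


Sum = 17 + 50 + 23 + 53 = 143
n = 4
Mean = 143/4 = 35.7500

Mean = 35.7500


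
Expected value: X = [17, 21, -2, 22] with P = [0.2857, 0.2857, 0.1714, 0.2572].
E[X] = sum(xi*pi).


E[X] = 17*0.2857 + 21*0.2857 - 2*0.1714 + 22*0.2572
= 4.8569 + 5.9997 - 0.3428 + 5.6584
= 16.1722

E[X] = 16.1722


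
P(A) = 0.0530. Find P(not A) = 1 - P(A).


P(not A) = 1 - 0.0530 = 0.9470

P(not A) = 0.9470


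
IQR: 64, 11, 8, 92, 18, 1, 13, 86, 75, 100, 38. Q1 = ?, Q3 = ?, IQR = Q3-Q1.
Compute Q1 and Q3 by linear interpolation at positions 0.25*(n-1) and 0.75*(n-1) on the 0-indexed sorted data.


Sorted: 1, 8, 11, 13, 18, 38, 64, 75, 86, 92, 100
Q1 (25th %ile) = 12.0000
Q3 (75th %ile) = 80.5000
IQR = 80.5000 - 12.0000 = 68.5000

IQR = 68.5000


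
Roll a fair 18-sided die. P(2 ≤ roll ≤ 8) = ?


Favorable outcomes (2 ≤ roll ≤ 8): 7
Total outcomes = 18
P = 7/18 = 0.3889

P = 0.3889


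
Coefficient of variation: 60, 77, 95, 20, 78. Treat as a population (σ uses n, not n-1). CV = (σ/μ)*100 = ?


Mean = 66.0000
SD = 25.5265
CV = (25.5265/66.0000)*100 = 38.6764%

CV = 38.6764%


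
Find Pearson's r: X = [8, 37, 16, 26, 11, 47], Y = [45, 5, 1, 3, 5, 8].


Mean X = 24.1667, Mean Y = 11.1667
SD X = 14.088017, SD Y = 15.279798
Cov = -91.527778
r = -91.527778/(14.088017*15.279798) = -0.4252

r = -0.4252


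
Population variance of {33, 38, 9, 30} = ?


Mean = 27.5000
Squared deviations: 30.2500, 110.2500, 342.2500, 6.2500
Sum = 489.0000
Variance = 489.0000/4 = 122.2500

Variance = 122.2500


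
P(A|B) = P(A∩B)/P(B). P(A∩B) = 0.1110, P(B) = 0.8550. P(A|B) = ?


P(A|B) = 0.1110/0.8550 = 0.1298

P(A|B) = 0.1298


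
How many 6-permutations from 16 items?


P(16,6) = 16!/10!
= 20922789888000/3628800
= 5765760

P(16,6) = 5765760


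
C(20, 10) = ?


C(20,10) = 20!/(10! × 10!)
= 2432902008176640000/(3628800 × 3628800)
= 184756

C(20,10) = 184756


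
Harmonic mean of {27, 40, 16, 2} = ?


Sum of reciprocals = 1/27 + 1/40 + 1/16 + 1/2 = 0.624537
HM = 4/0.624537 = 6.4047

HM = 6.4047


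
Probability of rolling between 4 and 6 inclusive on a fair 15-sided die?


Favorable outcomes (4 ≤ roll ≤ 6): 3
Total outcomes = 15
P = 3/15 = 0.2000

P = 0.2000


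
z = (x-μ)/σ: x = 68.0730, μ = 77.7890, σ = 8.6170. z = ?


z = (68.0730 - 77.7890)/8.6170
= -9.7160/8.6170
= -1.1275

z = -1.1275


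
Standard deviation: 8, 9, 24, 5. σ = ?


Mean = 11.5000
Variance = 54.2500
SD = sqrt(54.2500) = 7.3655

SD = 7.3655


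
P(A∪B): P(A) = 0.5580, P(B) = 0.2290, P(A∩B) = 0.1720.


P(A∪B) = 0.5580 + 0.2290 - 0.1720
= 0.7870 - 0.1720
= 0.6150

P(A∪B) = 0.6150


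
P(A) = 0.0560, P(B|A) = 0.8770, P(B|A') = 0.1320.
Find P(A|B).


P(B) = P(B|A)*P(A) + P(B|A')*P(A')
= 0.8770*0.0560 + 0.1320*0.9440
= 0.049112 + 0.124608 = 0.173720
P(A|B) = 0.049112/0.173720 = 0.2827

P(A|B) = 0.2827


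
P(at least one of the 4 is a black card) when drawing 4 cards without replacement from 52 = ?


P(at least one) = 1 - P(none)
P(none) = (26/52) × (25/51) × (24/50) × (23/49) = 0.055222
P(at least one) = 1 - 0.055222 = 0.9448

P = 0.9448


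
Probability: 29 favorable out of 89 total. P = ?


P = 29/89 = 0.3258

P = 0.3258


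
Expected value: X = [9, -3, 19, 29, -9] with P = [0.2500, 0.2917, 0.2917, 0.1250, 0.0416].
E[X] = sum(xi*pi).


E[X] = 9*0.2500 - 3*0.2917 + 19*0.2917 + 29*0.1250 - 9*0.0416
= 2.2500 - 0.8751 + 5.5423 + 3.6250 - 0.3744
= 10.1678

E[X] = 10.1678


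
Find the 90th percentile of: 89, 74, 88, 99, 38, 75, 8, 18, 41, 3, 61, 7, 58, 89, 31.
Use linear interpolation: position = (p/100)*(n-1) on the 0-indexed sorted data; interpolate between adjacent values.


Sorted: 3, 7, 8, 18, 31, 38, 41, 58, 61, 74, 75, 88, 89, 89, 99
n = 15
Index = 90/100 * 14 = 12.6000
Lower = data[12] = 89, Upper = data[13] = 89
P90 = 89 + 0.6000*(0) = 89.0000

P90 = 89.0000


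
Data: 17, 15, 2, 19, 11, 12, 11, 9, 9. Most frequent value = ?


Frequencies: 2:1, 9:2, 11:2, 12:1, 15:1, 17:1, 19:1
Max frequency = 2
Mode = 9, 11

Mode = 9, 11


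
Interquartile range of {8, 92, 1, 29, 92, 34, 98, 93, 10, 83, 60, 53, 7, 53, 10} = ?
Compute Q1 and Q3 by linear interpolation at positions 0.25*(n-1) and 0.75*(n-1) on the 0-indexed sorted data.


Sorted: 1, 7, 8, 10, 10, 29, 34, 53, 53, 60, 83, 92, 92, 93, 98
Q1 (25th %ile) = 10.0000
Q3 (75th %ile) = 87.5000
IQR = 87.5000 - 10.0000 = 77.5000

IQR = 77.5000


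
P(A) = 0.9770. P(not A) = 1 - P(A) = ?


P(not A) = 1 - 0.9770 = 0.0230

P(not A) = 0.0230


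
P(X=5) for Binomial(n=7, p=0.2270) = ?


C(7,5) = 21
p^5 = 0.000603
(1-p)^2 = 0.597529
P = 21 * 0.000603 * 0.597529 = 0.0076

P(X=5) = 0.0076


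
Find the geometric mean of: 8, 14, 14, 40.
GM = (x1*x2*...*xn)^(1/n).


Product = 8 × 14 × 14 × 40 = 62720
GM = 62720^(1/4) = 15.8253

GM = 15.8253


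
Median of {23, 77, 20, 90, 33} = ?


Sorted: 20, 23, 33, 77, 90
n = 5 (odd)
Middle value = 33

Median = 33


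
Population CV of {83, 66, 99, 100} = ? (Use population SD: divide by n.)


Mean = 87.0000
SD = 13.8744
CV = (13.8744/87.0000)*100 = 15.9476%

CV = 15.9476%


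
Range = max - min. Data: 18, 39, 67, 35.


Max = 67, Min = 18
Range = 67 - 18 = 49

Range = 49


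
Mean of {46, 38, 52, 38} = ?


Sum = 46 + 38 + 52 + 38 = 174
n = 4
Mean = 174/4 = 43.5000

Mean = 43.5000


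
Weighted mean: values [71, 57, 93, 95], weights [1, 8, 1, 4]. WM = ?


Numerator = 71*1 + 57*8 + 93*1 + 95*4 = 1000
Denominator = 1 + 8 + 1 + 4 = 14
WM = 1000/14 = 71.4286

WM = 71.4286


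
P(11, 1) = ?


P(11,1) = 11!/10!
= 39916800/3628800
= 11

P(11,1) = 11


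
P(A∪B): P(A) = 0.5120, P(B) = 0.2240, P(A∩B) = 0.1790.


P(A∪B) = 0.5120 + 0.2240 - 0.1790
= 0.7360 - 0.1790
= 0.5570

P(A∪B) = 0.5570


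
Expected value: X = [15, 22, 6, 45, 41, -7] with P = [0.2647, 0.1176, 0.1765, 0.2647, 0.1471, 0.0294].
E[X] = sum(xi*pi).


E[X] = 15*0.2647 + 22*0.1176 + 6*0.1765 + 45*0.2647 + 41*0.1471 - 7*0.0294
= 3.9705 + 2.5872 + 1.0590 + 11.9115 + 6.0311 - 0.2058
= 25.3535

E[X] = 25.3535


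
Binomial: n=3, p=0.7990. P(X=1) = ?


C(3,1) = 3
p^1 = 0.799000
(1-p)^2 = 0.040401
P = 3 * 0.799000 * 0.040401 = 0.0968

P(X=1) = 0.0968


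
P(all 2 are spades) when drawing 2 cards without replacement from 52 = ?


P(all spades) = (13/52) × (12/51)
= 0.0588

P = 0.0588


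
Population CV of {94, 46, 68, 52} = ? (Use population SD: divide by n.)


Mean = 65.0000
SD = 18.5742
CV = (18.5742/65.0000)*100 = 28.5757%

CV = 28.5757%


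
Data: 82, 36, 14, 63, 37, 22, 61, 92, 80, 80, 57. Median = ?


Sorted: 14, 22, 36, 37, 57, 61, 63, 80, 80, 82, 92
n = 11 (odd)
Middle value = 61

Median = 61


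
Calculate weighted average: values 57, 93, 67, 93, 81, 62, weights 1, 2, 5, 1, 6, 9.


Numerator = 57*1 + 93*2 + 67*5 + 93*1 + 81*6 + 62*9 = 1715
Denominator = 1 + 2 + 5 + 1 + 6 + 9 = 24
WM = 1715/24 = 71.4583

WM = 71.4583


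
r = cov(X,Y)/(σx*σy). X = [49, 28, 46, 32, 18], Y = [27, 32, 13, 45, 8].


Mean X = 34.6000, Mean Y = 25.0000
SD X = 11.516944, SD Y = 13.311649
Cov = 15.200000
r = 15.200000/(11.516944*13.311649) = 0.0991

r = 0.0991


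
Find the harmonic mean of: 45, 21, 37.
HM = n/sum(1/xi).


Sum of reciprocals = 1/45 + 1/21 + 1/37 = 0.096868
HM = 3/0.096868 = 30.9699

HM = 30.9699


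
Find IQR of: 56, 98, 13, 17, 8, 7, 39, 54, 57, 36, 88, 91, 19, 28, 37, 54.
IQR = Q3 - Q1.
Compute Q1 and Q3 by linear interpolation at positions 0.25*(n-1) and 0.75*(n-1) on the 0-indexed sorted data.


Sorted: 7, 8, 13, 17, 19, 28, 36, 37, 39, 54, 54, 56, 57, 88, 91, 98
Q1 (25th %ile) = 18.5000
Q3 (75th %ile) = 56.2500
IQR = 56.2500 - 18.5000 = 37.7500

IQR = 37.7500


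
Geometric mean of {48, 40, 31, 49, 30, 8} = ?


Product = 48 × 40 × 31 × 49 × 30 × 8 = 699955200
GM = 699955200^(1/6) = 29.7974

GM = 29.7974


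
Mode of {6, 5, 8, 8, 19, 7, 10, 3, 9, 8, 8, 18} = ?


Frequencies: 3:1, 5:1, 6:1, 7:1, 8:4, 9:1, 10:1, 18:1, 19:1
Max frequency = 4
Mode = 8

Mode = 8


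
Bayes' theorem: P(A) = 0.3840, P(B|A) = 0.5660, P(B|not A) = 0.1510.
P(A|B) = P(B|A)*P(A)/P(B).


P(B) = P(B|A)*P(A) + P(B|A')*P(A')
= 0.5660*0.3840 + 0.1510*0.6160
= 0.217344 + 0.093016 = 0.310360
P(A|B) = 0.217344/0.310360 = 0.7003

P(A|B) = 0.7003


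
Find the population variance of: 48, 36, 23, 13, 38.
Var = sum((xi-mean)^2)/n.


Mean = 31.6000
Squared deviations: 268.9600, 19.3600, 73.9600, 345.9600, 40.9600
Sum = 749.2000
Variance = 749.2000/5 = 149.8400

Variance = 149.8400


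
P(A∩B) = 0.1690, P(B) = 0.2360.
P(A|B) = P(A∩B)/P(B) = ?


P(A|B) = 0.1690/0.2360 = 0.7161

P(A|B) = 0.7161


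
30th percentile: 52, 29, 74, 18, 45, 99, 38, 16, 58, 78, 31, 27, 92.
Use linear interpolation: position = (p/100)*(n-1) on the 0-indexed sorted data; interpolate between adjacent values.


Sorted: 16, 18, 27, 29, 31, 38, 45, 52, 58, 74, 78, 92, 99
n = 13
Index = 30/100 * 12 = 3.6000
Lower = data[3] = 29, Upper = data[4] = 31
P30 = 29 + 0.6000*(2) = 30.2000

P30 = 30.2000


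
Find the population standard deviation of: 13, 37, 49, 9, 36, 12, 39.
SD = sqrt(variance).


Mean = 27.8571
Variance = 221.2653
SD = sqrt(221.2653) = 14.8750

SD = 14.8750


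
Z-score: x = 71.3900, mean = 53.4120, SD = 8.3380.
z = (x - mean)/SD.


z = (71.3900 - 53.4120)/8.3380
= 17.9780/8.3380
= 2.1562

z = 2.1562


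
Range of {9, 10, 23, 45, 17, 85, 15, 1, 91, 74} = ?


Max = 91, Min = 1
Range = 91 - 1 = 90

Range = 90


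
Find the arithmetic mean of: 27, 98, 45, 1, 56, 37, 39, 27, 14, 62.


Sum = 27 + 98 + 45 + 1 + 56 + 37 + 39 + 27 + 14 + 62 = 406
n = 10
Mean = 406/10 = 40.6000

Mean = 40.6000


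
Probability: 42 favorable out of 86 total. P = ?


P = 42/86 = 0.4884

P = 0.4884


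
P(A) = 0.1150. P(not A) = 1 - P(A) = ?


P(not A) = 1 - 0.1150 = 0.8850

P(not A) = 0.8850


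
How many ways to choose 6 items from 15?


C(15,6) = 15!/(6! × 9!)
= 1307674368000/(720 × 362880)
= 5005

C(15,6) = 5005


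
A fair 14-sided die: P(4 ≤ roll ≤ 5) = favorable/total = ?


Favorable outcomes (4 ≤ roll ≤ 5): 2
Total outcomes = 14
P = 2/14 = 0.1429

P = 0.1429


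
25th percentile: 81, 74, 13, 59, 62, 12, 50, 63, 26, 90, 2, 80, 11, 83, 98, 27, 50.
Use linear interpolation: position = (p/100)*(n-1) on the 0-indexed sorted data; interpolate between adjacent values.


Sorted: 2, 11, 12, 13, 26, 27, 50, 50, 59, 62, 63, 74, 80, 81, 83, 90, 98
n = 17
Index = 25/100 * 16 = 4.0000
Lower = data[4] = 26, Upper = data[5] = 27
P25 = 26 + 0*(1) = 26.0000

P25 = 26.0000


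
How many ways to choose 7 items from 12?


C(12,7) = 12!/(7! × 5!)
= 479001600/(5040 × 120)
= 792

C(12,7) = 792


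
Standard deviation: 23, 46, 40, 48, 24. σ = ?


Mean = 36.2000
Variance = 114.5600
SD = sqrt(114.5600) = 10.7033

SD = 10.7033


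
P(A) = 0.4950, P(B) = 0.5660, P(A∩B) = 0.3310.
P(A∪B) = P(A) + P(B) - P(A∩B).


P(A∪B) = 0.4950 + 0.5660 - 0.3310
= 1.0610 - 0.3310
= 0.7300

P(A∪B) = 0.7300


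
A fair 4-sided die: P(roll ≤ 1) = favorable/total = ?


Favorable outcomes (roll ≤ 1): 1
Total outcomes = 4
P = 1/4 = 0.2500

P = 0.2500


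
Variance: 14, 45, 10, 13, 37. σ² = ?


Mean = 23.8000
Squared deviations: 96.0400, 449.4400, 190.4400, 116.6400, 174.2400
Sum = 1026.8000
Variance = 1026.8000/5 = 205.3600

Variance = 205.3600


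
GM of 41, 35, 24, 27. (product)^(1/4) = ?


Product = 41 × 35 × 24 × 27 = 929880
GM = 929880^(1/4) = 31.0532

GM = 31.0532


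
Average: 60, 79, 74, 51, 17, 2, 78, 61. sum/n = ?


Sum = 60 + 79 + 74 + 51 + 17 + 2 + 78 + 61 = 422
n = 8
Mean = 422/8 = 52.7500

Mean = 52.7500


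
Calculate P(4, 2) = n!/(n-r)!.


P(4,2) = 4!/2!
= 24/2
= 12

P(4,2) = 12


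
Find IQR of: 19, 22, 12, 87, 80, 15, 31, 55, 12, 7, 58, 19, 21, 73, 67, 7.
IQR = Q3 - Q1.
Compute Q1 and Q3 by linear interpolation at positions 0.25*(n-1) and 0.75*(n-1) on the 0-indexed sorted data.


Sorted: 7, 7, 12, 12, 15, 19, 19, 21, 22, 31, 55, 58, 67, 73, 80, 87
Q1 (25th %ile) = 14.2500
Q3 (75th %ile) = 60.2500
IQR = 60.2500 - 14.2500 = 46.0000

IQR = 46.0000


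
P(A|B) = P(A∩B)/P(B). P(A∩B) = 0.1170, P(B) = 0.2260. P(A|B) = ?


P(A|B) = 0.1170/0.2260 = 0.5177

P(A|B) = 0.5177


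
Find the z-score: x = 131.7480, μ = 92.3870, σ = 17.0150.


z = (131.7480 - 92.3870)/17.0150
= 39.3610/17.0150
= 2.3133

z = 2.3133


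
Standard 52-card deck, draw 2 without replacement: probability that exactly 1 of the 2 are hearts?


Hypergeometric: P(X=1) = C(13,1)·C(39,1) / C(52,2)
= 13 × 39 / 1326
= 507/1326 = 0.3824

P = 0.3824


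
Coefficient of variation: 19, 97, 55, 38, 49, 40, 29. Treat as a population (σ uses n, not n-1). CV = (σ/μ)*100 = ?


Mean = 46.7143
SD = 23.3159
CV = (23.3159/46.7143)*100 = 49.9118%

CV = 49.9118%


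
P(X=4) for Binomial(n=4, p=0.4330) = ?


C(4,4) = 1
p^4 = 0.035152
(1-p)^0 = 1.000000
P = 1 * 0.035152 * 1.000000 = 0.0352

P(X=4) = 0.0352


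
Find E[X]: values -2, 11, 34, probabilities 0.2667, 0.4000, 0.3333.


E[X] = -2*0.2667 + 11*0.4000 + 34*0.3333
= -0.5334 + 4.4000 + 11.3322
= 15.1988

E[X] = 15.1988


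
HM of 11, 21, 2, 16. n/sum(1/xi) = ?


Sum of reciprocals = 1/11 + 1/21 + 1/2 + 1/16 = 0.701028
HM = 4/0.701028 = 5.7059

HM = 5.7059


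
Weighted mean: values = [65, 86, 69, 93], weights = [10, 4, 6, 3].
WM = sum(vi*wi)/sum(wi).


Numerator = 65*10 + 86*4 + 69*6 + 93*3 = 1687
Denominator = 10 + 4 + 6 + 3 = 23
WM = 1687/23 = 73.3478

WM = 73.3478


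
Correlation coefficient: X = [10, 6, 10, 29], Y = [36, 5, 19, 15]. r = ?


Mean X = 13.7500, Mean Y = 18.7500
SD X = 8.954747, SD Y = 11.188722
Cov = -4.062500
r = -4.062500/(8.954747*11.188722) = -0.0405

r = -0.0405


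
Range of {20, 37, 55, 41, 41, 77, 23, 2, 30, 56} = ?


Max = 77, Min = 2
Range = 77 - 2 = 75

Range = 75


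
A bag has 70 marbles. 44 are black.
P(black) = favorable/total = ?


P = 44/70 = 0.6286

P = 0.6286


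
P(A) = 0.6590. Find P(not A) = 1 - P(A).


P(not A) = 1 - 0.6590 = 0.3410

P(not A) = 0.3410


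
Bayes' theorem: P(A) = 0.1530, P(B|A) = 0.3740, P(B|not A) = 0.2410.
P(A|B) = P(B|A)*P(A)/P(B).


P(B) = P(B|A)*P(A) + P(B|A')*P(A')
= 0.3740*0.1530 + 0.2410*0.8470
= 0.057222 + 0.204127 = 0.261349
P(A|B) = 0.057222/0.261349 = 0.2189

P(A|B) = 0.2189


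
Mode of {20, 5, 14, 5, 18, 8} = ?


Frequencies: 5:2, 8:1, 14:1, 18:1, 20:1
Max frequency = 2
Mode = 5

Mode = 5


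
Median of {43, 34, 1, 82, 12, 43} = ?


Sorted: 1, 12, 34, 43, 43, 82
n = 6 (even)
Middle values: 34 and 43
Median = (34+43)/2 = 38.5000

Median = 38.5000


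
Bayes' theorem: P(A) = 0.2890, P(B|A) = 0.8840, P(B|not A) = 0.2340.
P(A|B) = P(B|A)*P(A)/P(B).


P(B) = P(B|A)*P(A) + P(B|A')*P(A')
= 0.8840*0.2890 + 0.2340*0.7110
= 0.255476 + 0.166374 = 0.421850
P(A|B) = 0.255476/0.421850 = 0.6056

P(A|B) = 0.6056


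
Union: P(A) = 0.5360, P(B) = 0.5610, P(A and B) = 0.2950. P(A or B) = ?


P(A∪B) = 0.5360 + 0.5610 - 0.2950
= 1.0970 - 0.2950
= 0.8020

P(A∪B) = 0.8020


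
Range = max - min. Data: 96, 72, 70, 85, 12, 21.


Max = 96, Min = 12
Range = 96 - 12 = 84

Range = 84


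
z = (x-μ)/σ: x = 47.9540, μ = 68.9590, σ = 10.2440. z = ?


z = (47.9540 - 68.9590)/10.2440
= -21.0050/10.2440
= -2.0505

z = -2.0505


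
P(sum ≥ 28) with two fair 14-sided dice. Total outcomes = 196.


Total outcomes = 14×14 = 196
Favorable (sum ≥ 28): 1
P = 1/196 = 0.0051

P = 0.0051


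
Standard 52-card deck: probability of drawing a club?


13 clubs in 52 cards
P = 13/52 = 0.2500

P = 0.2500


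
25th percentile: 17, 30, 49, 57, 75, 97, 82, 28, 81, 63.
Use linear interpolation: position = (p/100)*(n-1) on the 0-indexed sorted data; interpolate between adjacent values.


Sorted: 17, 28, 30, 49, 57, 63, 75, 81, 82, 97
n = 10
Index = 25/100 * 9 = 2.2500
Lower = data[2] = 30, Upper = data[3] = 49
P25 = 30 + 0.2500*(19) = 34.7500

P25 = 34.7500


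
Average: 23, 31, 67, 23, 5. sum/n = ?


Sum = 23 + 31 + 67 + 23 + 5 = 149
n = 5
Mean = 149/5 = 29.8000

Mean = 29.8000


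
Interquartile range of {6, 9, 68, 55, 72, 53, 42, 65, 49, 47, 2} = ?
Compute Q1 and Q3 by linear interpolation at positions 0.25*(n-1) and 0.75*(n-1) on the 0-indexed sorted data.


Sorted: 2, 6, 9, 42, 47, 49, 53, 55, 65, 68, 72
Q1 (25th %ile) = 25.5000
Q3 (75th %ile) = 60.0000
IQR = 60.0000 - 25.5000 = 34.5000

IQR = 34.5000


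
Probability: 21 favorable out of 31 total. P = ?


P = 21/31 = 0.6774

P = 0.6774


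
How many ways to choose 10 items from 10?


C(10,10) = 10!/(10! × 0!)
= 3628800/(3628800 × 1)
= 1

C(10,10) = 1


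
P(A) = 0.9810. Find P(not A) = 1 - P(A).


P(not A) = 1 - 0.9810 = 0.0190

P(not A) = 0.0190


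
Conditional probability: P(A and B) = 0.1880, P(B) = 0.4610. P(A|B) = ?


P(A|B) = 0.1880/0.4610 = 0.4078

P(A|B) = 0.4078


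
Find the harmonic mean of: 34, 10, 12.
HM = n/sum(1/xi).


Sum of reciprocals = 1/34 + 1/10 + 1/12 = 0.212745
HM = 3/0.212745 = 14.1014

HM = 14.1014


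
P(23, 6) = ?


P(23,6) = 23!/17!
= 25852016738884976640000/355687428096000
= 72681840

P(23,6) = 72681840


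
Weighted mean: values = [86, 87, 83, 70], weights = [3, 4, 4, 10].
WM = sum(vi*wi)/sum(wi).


Numerator = 86*3 + 87*4 + 83*4 + 70*10 = 1638
Denominator = 3 + 4 + 4 + 10 = 21
WM = 1638/21 = 78.0000

WM = 78.0000


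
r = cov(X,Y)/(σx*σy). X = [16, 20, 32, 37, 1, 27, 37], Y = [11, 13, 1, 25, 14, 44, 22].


Mean X = 24.2857, Mean Y = 18.5714
SD X = 12.067835, SD Y = 12.636197
Cov = 35.979592
r = 35.979592/(12.067835*12.636197) = 0.2359

r = 0.2359


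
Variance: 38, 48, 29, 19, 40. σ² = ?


Mean = 34.8000
Squared deviations: 10.2400, 174.2400, 33.6400, 249.6400, 27.0400
Sum = 494.8000
Variance = 494.8000/5 = 98.9600

Variance = 98.9600


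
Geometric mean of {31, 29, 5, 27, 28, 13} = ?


Product = 31 × 29 × 5 × 27 × 28 × 13 = 44176860
GM = 44176860^(1/6) = 18.8018

GM = 18.8018


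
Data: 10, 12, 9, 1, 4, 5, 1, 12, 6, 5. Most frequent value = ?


Frequencies: 1:2, 4:1, 5:2, 6:1, 9:1, 10:1, 12:2
Max frequency = 2
Mode = 1, 5, 12

Mode = 1, 5, 12


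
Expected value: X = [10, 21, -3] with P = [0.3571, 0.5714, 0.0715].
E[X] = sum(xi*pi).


E[X] = 10*0.3571 + 21*0.5714 - 3*0.0715
= 3.5710 + 11.9994 - 0.2145
= 15.3559

E[X] = 15.3559


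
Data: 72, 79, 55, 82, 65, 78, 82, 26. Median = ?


Sorted: 26, 55, 65, 72, 78, 79, 82, 82
n = 8 (even)
Middle values: 72 and 78
Median = (72+78)/2 = 75.0000

Median = 75.0000


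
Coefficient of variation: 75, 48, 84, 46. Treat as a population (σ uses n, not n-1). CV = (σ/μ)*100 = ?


Mean = 63.2500
SD = 16.5737
CV = (16.5737/63.2500)*100 = 26.2035%

CV = 26.2035%


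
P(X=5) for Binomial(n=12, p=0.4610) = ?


C(12,5) = 792
p^5 = 0.020821
(1-p)^7 = 0.013217
P = 792 * 0.020821 * 0.013217 = 0.2179

P(X=5) = 0.2179


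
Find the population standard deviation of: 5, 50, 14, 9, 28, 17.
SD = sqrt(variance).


Mean = 20.5000
Variance = 225.5833
SD = sqrt(225.5833) = 15.0194

SD = 15.0194


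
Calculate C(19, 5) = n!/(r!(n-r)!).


C(19,5) = 19!/(5! × 14!)
= 121645100408832000/(120 × 87178291200)
= 11628

C(19,5) = 11628


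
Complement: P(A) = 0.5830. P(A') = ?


P(not A) = 1 - 0.5830 = 0.4170

P(not A) = 0.4170


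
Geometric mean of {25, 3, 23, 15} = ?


Product = 25 × 3 × 23 × 15 = 25875
GM = 25875^(1/4) = 12.6829

GM = 12.6829


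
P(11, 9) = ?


P(11,9) = 11!/2!
= 39916800/2
= 19958400

P(11,9) = 19958400


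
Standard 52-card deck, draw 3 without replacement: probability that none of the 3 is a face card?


P(no face cards) = (40/52) × (39/51) × (38/50)
= 0.4471

P = 0.4471


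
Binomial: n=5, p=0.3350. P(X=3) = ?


C(5,3) = 10
p^3 = 0.037595
(1-p)^2 = 0.442225
P = 10 * 0.037595 * 0.442225 = 0.1663

P(X=3) = 0.1663


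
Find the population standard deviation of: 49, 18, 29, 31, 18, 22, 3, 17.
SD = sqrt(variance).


Mean = 23.3750
Variance = 157.7344
SD = sqrt(157.7344) = 12.5592

SD = 12.5592


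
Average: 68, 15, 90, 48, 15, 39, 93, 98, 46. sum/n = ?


Sum = 68 + 15 + 90 + 48 + 15 + 39 + 93 + 98 + 46 = 512
n = 9
Mean = 512/9 = 56.8889

Mean = 56.8889


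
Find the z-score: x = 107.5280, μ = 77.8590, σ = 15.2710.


z = (107.5280 - 77.8590)/15.2710
= 29.6690/15.2710
= 1.9428

z = 1.9428


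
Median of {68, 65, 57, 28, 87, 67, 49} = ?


Sorted: 28, 49, 57, 65, 67, 68, 87
n = 7 (odd)
Middle value = 65

Median = 65


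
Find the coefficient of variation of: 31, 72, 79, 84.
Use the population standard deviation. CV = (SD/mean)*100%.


Mean = 66.5000
SD = 20.9344
CV = (20.9344/66.5000)*100 = 31.4803%

CV = 31.4803%


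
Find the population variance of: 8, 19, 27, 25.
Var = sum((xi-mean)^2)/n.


Mean = 19.7500
Squared deviations: 138.0625, 0.5625, 52.5625, 27.5625
Sum = 218.7500
Variance = 218.7500/4 = 54.6875

Variance = 54.6875


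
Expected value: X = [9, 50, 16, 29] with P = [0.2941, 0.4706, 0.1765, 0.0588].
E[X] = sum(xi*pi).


E[X] = 9*0.2941 + 50*0.4706 + 16*0.1765 + 29*0.0588
= 2.6469 + 23.5300 + 2.8240 + 1.7052
= 30.7061

E[X] = 30.7061


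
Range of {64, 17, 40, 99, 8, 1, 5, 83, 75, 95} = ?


Max = 99, Min = 1
Range = 99 - 1 = 98

Range = 98


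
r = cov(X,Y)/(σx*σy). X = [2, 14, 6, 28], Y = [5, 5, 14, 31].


Mean X = 12.5000, Mean Y = 13.7500
SD X = 9.937303, SD Y = 10.615437
Cov = 86.125000
r = 86.125000/(9.937303*10.615437) = 0.8164

r = 0.8164


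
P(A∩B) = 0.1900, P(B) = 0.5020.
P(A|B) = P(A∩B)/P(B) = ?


P(A|B) = 0.1900/0.5020 = 0.3785

P(A|B) = 0.3785


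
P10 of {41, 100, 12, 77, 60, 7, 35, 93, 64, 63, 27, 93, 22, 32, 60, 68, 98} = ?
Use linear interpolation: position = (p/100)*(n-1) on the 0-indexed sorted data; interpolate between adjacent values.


Sorted: 7, 12, 22, 27, 32, 35, 41, 60, 60, 63, 64, 68, 77, 93, 93, 98, 100
n = 17
Index = 10/100 * 16 = 1.6000
Lower = data[1] = 12, Upper = data[2] = 22
P10 = 12 + 0.6000*(10) = 18.0000

P10 = 18.0000


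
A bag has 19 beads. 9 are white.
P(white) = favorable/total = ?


P = 9/19 = 0.4737

P = 0.4737


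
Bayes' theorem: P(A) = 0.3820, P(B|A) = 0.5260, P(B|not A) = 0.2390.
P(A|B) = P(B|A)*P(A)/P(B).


P(B) = P(B|A)*P(A) + P(B|A')*P(A')
= 0.5260*0.3820 + 0.2390*0.6180
= 0.200932 + 0.147702 = 0.348634
P(A|B) = 0.200932/0.348634 = 0.5763

P(A|B) = 0.5763


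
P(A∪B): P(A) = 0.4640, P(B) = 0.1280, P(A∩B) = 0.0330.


P(A∪B) = 0.4640 + 0.1280 - 0.0330
= 0.5920 - 0.0330
= 0.5590

P(A∪B) = 0.5590


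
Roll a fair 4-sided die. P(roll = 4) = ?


Favorable outcomes (roll = 4): 1
Total outcomes = 4
P = 1/4 = 0.2500

P = 0.2500


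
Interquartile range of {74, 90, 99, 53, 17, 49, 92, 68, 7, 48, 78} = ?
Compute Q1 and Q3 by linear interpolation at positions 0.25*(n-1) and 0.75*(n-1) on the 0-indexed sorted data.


Sorted: 7, 17, 48, 49, 53, 68, 74, 78, 90, 92, 99
Q1 (25th %ile) = 48.5000
Q3 (75th %ile) = 84.0000
IQR = 84.0000 - 48.5000 = 35.5000

IQR = 35.5000


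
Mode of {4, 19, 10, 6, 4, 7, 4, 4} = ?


Frequencies: 4:4, 6:1, 7:1, 10:1, 19:1
Max frequency = 4
Mode = 4

Mode = 4


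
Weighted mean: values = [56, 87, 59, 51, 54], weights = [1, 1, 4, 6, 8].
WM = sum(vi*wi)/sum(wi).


Numerator = 56*1 + 87*1 + 59*4 + 51*6 + 54*8 = 1117
Denominator = 1 + 1 + 4 + 6 + 8 = 20
WM = 1117/20 = 55.8500

WM = 55.8500


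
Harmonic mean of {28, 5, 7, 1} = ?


Sum of reciprocals = 1/28 + 1/5 + 1/7 + 1/1 = 1.378571
HM = 4/1.378571 = 2.9016

HM = 2.9016


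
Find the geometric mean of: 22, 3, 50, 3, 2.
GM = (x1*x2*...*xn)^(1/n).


Product = 22 × 3 × 50 × 3 × 2 = 19800
GM = 19800^(1/5) = 7.2332

GM = 7.2332


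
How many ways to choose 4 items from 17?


C(17,4) = 17!/(4! × 13!)
= 355687428096000/(24 × 6227020800)
= 2380

C(17,4) = 2380


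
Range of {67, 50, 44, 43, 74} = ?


Max = 74, Min = 43
Range = 74 - 43 = 31

Range = 31


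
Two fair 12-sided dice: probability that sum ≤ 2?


Total outcomes = 12×12 = 144
Favorable (sum ≤ 2): 1
P = 1/144 = 0.0069

P = 0.0069


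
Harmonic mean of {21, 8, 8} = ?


Sum of reciprocals = 1/21 + 1/8 + 1/8 = 0.297619
HM = 3/0.297619 = 10.0800

HM = 10.0800


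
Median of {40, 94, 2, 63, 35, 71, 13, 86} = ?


Sorted: 2, 13, 35, 40, 63, 71, 86, 94
n = 8 (even)
Middle values: 40 and 63
Median = (40+63)/2 = 51.5000

Median = 51.5000


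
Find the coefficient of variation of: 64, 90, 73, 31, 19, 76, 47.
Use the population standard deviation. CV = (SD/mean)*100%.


Mean = 57.1429
SD = 23.8293
CV = (23.8293/57.1429)*100 = 41.7013%

CV = 41.7013%


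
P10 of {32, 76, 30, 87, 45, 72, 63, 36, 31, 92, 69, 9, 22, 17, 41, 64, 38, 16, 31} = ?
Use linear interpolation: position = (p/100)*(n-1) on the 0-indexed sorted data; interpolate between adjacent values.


Sorted: 9, 16, 17, 22, 30, 31, 31, 32, 36, 38, 41, 45, 63, 64, 69, 72, 76, 87, 92
n = 19
Index = 10/100 * 18 = 1.8000
Lower = data[1] = 16, Upper = data[2] = 17
P10 = 16 + 0.8000*(1) = 16.8000

P10 = 16.8000


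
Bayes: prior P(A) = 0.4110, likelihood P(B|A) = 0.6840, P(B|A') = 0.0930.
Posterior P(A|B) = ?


P(B) = P(B|A)*P(A) + P(B|A')*P(A')
= 0.6840*0.4110 + 0.0930*0.5890
= 0.281124 + 0.054777 = 0.335901
P(A|B) = 0.281124/0.335901 = 0.8369

P(A|B) = 0.8369


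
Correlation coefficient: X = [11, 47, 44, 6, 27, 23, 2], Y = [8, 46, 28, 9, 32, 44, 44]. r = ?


Mean X = 22.8571, Mean Y = 30.1429
SD X = 16.504792, SD Y = 15.027865
Cov = 96.734694
r = 96.734694/(16.504792*15.027865) = 0.3900

r = 0.3900


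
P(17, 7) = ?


P(17,7) = 17!/10!
= 355687428096000/3628800
= 98017920

P(17,7) = 98017920


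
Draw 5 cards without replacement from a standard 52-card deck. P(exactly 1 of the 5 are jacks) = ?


Hypergeometric: P(X=1) = C(4,1)·C(48,4) / C(52,5)
= 4 × 194580 / 2598960
= 778320/2598960 = 0.2995

P = 0.2995


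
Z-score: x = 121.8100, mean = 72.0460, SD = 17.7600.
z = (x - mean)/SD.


z = (121.8100 - 72.0460)/17.7600
= 49.7640/17.7600
= 2.8020

z = 2.8020


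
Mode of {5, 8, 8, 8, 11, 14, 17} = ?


Frequencies: 5:1, 8:3, 11:1, 14:1, 17:1
Max frequency = 3
Mode = 8

Mode = 8


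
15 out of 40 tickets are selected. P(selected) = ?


P = 15/40 = 0.3750

P = 0.3750


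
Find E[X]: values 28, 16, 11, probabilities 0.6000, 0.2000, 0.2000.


E[X] = 28*0.6000 + 16*0.2000 + 11*0.2000
= 16.8000 + 3.2000 + 2.2000
= 22.2000

E[X] = 22.2000


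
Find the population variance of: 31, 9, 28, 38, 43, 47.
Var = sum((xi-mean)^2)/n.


Mean = 32.6667
Squared deviations: 2.7778, 560.1111, 21.7778, 28.4444, 106.7778, 205.4444
Sum = 925.3333
Variance = 925.3333/6 = 154.2222

Variance = 154.2222


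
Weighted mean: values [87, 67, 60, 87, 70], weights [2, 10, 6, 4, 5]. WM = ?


Numerator = 87*2 + 67*10 + 60*6 + 87*4 + 70*5 = 1902
Denominator = 2 + 10 + 6 + 4 + 5 = 27
WM = 1902/27 = 70.4444

WM = 70.4444


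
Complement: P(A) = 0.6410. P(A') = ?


P(not A) = 1 - 0.6410 = 0.3590

P(not A) = 0.3590


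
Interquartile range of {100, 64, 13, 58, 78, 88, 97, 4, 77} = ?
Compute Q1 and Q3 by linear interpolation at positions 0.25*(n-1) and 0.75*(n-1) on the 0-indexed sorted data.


Sorted: 4, 13, 58, 64, 77, 78, 88, 97, 100
Q1 (25th %ile) = 58.0000
Q3 (75th %ile) = 88.0000
IQR = 88.0000 - 58.0000 = 30.0000

IQR = 30.0000


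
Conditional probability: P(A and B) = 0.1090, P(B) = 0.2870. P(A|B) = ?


P(A|B) = 0.1090/0.2870 = 0.3798

P(A|B) = 0.3798


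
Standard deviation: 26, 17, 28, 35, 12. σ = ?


Mean = 23.6000
Variance = 66.6400
SD = sqrt(66.6400) = 8.1633

SD = 8.1633


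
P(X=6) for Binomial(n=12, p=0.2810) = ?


C(12,6) = 924
p^6 = 0.000492
(1-p)^6 = 0.138157
P = 924 * 0.000492 * 0.138157 = 0.0628

P(X=6) = 0.0628


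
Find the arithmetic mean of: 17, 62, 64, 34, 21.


Sum = 17 + 62 + 64 + 34 + 21 = 198
n = 5
Mean = 198/5 = 39.6000

Mean = 39.6000


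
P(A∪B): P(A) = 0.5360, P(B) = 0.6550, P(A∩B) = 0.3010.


P(A∪B) = 0.5360 + 0.6550 - 0.3010
= 1.1910 - 0.3010
= 0.8900

P(A∪B) = 0.8900


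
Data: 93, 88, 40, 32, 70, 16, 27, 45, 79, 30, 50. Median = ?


Sorted: 16, 27, 30, 32, 40, 45, 50, 70, 79, 88, 93
n = 11 (odd)
Middle value = 45

Median = 45


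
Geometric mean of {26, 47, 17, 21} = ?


Product = 26 × 47 × 17 × 21 = 436254
GM = 436254^(1/4) = 25.7001

GM = 25.7001


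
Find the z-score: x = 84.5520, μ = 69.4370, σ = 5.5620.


z = (84.5520 - 69.4370)/5.5620
= 15.1150/5.5620
= 2.7175

z = 2.7175


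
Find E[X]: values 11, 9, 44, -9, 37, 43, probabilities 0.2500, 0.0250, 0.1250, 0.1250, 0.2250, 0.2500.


E[X] = 11*0.2500 + 9*0.0250 + 44*0.1250 - 9*0.1250 + 37*0.2250 + 43*0.2500
= 2.7500 + 0.2250 + 5.5000 - 1.1250 + 8.3250 + 10.7500
= 26.4250

E[X] = 26.4250


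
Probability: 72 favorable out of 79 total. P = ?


P = 72/79 = 0.9114

P = 0.9114


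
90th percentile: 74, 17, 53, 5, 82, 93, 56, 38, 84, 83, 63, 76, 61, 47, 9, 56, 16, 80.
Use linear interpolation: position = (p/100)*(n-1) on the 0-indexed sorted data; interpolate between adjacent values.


Sorted: 5, 9, 16, 17, 38, 47, 53, 56, 56, 61, 63, 74, 76, 80, 82, 83, 84, 93
n = 18
Index = 90/100 * 17 = 15.3000
Lower = data[15] = 83, Upper = data[16] = 84
P90 = 83 + 0.3000*(1) = 83.3000

P90 = 83.3000


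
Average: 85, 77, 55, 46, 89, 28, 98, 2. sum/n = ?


Sum = 85 + 77 + 55 + 46 + 89 + 28 + 98 + 2 = 480
n = 8
Mean = 480/8 = 60.0000

Mean = 60.0000


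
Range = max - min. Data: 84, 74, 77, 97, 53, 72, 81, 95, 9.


Max = 97, Min = 9
Range = 97 - 9 = 88

Range = 88


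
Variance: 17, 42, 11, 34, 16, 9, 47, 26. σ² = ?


Mean = 25.2500
Squared deviations: 68.0625, 280.5625, 203.0625, 76.5625, 85.5625, 264.0625, 473.0625, 0.5625
Sum = 1451.5000
Variance = 1451.5000/8 = 181.4375

Variance = 181.4375


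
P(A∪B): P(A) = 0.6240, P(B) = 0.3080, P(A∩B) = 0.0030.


P(A∪B) = 0.6240 + 0.3080 - 0.0030
= 0.9320 - 0.0030
= 0.9290

P(A∪B) = 0.9290


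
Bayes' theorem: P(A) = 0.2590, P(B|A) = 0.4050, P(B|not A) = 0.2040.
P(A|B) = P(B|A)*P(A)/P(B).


P(B) = P(B|A)*P(A) + P(B|A')*P(A')
= 0.4050*0.2590 + 0.2040*0.7410
= 0.104895 + 0.151164 = 0.256059
P(A|B) = 0.104895/0.256059 = 0.4097

P(A|B) = 0.4097


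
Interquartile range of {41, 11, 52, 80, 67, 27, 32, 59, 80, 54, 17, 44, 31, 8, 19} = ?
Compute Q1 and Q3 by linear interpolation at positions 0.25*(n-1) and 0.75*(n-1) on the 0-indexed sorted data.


Sorted: 8, 11, 17, 19, 27, 31, 32, 41, 44, 52, 54, 59, 67, 80, 80
Q1 (25th %ile) = 23.0000
Q3 (75th %ile) = 56.5000
IQR = 56.5000 - 23.0000 = 33.5000

IQR = 33.5000


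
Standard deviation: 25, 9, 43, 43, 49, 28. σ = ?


Mean = 32.8333
Variance = 186.8056
SD = sqrt(186.8056) = 13.6677

SD = 13.6677


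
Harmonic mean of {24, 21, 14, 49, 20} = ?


Sum of reciprocals = 1/24 + 1/21 + 1/14 + 1/49 + 1/20 = 0.231122
HM = 5/0.231122 = 21.6336

HM = 21.6336


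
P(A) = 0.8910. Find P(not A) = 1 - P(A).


P(not A) = 1 - 0.8910 = 0.1090

P(not A) = 0.1090


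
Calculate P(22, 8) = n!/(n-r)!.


P(22,8) = 22!/14!
= 1124000727777607680000/87178291200
= 12893126400

P(22,8) = 12893126400


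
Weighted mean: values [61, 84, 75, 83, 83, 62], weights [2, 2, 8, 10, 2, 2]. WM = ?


Numerator = 61*2 + 84*2 + 75*8 + 83*10 + 83*2 + 62*2 = 2010
Denominator = 2 + 2 + 8 + 10 + 2 + 2 = 26
WM = 2010/26 = 77.3077

WM = 77.3077


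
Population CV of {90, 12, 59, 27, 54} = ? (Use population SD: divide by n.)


Mean = 48.4000
SD = 27.0451
CV = (27.0451/48.4000)*100 = 55.8784%

CV = 55.8784%


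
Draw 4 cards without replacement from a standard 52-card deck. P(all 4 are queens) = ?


P(all queens) = (4/52) × (3/51) × (2/50) × (1/49)
= 3.6938e-06

P = 3.6938e-06


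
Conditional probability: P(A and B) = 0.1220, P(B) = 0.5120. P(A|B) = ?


P(A|B) = 0.1220/0.5120 = 0.2383

P(A|B) = 0.2383


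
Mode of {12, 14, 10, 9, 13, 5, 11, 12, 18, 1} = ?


Frequencies: 1:1, 5:1, 9:1, 10:1, 11:1, 12:2, 13:1, 14:1, 18:1
Max frequency = 2
Mode = 12

Mode = 12


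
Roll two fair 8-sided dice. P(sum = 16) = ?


Total outcomes = 8×8 = 64
Favorable (sum = 16): 1
P = 1/64 = 0.0156

P = 0.0156


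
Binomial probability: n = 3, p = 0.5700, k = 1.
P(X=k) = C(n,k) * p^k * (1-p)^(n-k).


C(3,1) = 3
p^1 = 0.570000
(1-p)^2 = 0.184900
P = 3 * 0.570000 * 0.184900 = 0.3162

P(X=1) = 0.3162


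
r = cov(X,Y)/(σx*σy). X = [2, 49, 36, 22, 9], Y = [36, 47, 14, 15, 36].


Mean X = 23.6000, Mean Y = 29.6000
SD X = 17.211624, SD Y = 12.970736
Cov = 8.040000
r = 8.040000/(17.211624*12.970736) = 0.0360

r = 0.0360


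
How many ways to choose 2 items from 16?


C(16,2) = 16!/(2! × 14!)
= 20922789888000/(2 × 87178291200)
= 120

C(16,2) = 120


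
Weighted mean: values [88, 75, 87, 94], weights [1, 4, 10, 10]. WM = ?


Numerator = 88*1 + 75*4 + 87*10 + 94*10 = 2198
Denominator = 1 + 4 + 10 + 10 = 25
WM = 2198/25 = 87.9200

WM = 87.9200


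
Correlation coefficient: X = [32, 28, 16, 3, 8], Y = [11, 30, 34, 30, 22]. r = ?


Mean X = 17.4000, Mean Y = 25.4000
SD X = 11.164229, SD Y = 8.187796
Cov = -41.560000
r = -41.560000/(11.164229*8.187796) = -0.4547

r = -0.4547


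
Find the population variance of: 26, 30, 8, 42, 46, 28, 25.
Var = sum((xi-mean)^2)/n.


Mean = 29.2857
Squared deviations: 10.7959, 0.5102, 453.0816, 161.6531, 279.3673, 1.6531, 18.3673
Sum = 925.4286
Variance = 925.4286/7 = 132.2041

Variance = 132.2041


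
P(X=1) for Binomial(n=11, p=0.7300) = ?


C(11,1) = 11
p^1 = 0.730000
(1-p)^10 = 2.058911e-06
P = 11 * 0.730000 * 2.058911e-06 = 1.6533e-05

P(X=1) = 1.6533e-05


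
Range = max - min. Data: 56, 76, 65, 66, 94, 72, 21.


Max = 94, Min = 21
Range = 94 - 21 = 73

Range = 73


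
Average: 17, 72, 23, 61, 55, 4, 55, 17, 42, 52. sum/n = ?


Sum = 17 + 72 + 23 + 61 + 55 + 4 + 55 + 17 + 42 + 52 = 398
n = 10
Mean = 398/10 = 39.8000

Mean = 39.8000


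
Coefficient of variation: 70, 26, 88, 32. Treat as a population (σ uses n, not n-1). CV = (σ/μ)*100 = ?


Mean = 54.0000
SD = 25.8844
CV = (25.8844/54.0000)*100 = 47.9340%

CV = 47.9340%


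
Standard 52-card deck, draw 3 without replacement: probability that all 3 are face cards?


P(all face cards) = (12/52) × (11/51) × (10/50)
= 0.0100

P = 0.0100


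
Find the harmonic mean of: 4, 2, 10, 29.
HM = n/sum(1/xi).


Sum of reciprocals = 1/4 + 1/2 + 1/10 + 1/29 = 0.884483
HM = 4/0.884483 = 4.5224

HM = 4.5224


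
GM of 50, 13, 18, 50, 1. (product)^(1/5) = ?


Product = 50 × 13 × 18 × 50 × 1 = 585000
GM = 585000^(1/5) = 14.2374

GM = 14.2374


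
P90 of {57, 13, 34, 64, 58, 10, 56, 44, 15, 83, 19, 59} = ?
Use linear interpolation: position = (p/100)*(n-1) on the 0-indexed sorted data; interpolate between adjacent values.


Sorted: 10, 13, 15, 19, 34, 44, 56, 57, 58, 59, 64, 83
n = 12
Index = 90/100 * 11 = 9.9000
Lower = data[9] = 59, Upper = data[10] = 64
P90 = 59 + 0.9000*(5) = 63.5000

P90 = 63.5000


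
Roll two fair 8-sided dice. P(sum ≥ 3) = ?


Total outcomes = 8×8 = 64
Favorable (sum ≥ 3): 63
P = 63/64 = 0.9844

P = 0.9844


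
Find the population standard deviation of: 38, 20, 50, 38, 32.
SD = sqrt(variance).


Mean = 35.6000
Variance = 95.0400
SD = sqrt(95.0400) = 9.7488

SD = 9.7488


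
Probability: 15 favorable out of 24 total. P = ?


P = 15/24 = 0.6250

P = 0.6250


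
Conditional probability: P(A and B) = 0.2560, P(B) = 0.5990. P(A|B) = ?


P(A|B) = 0.2560/0.5990 = 0.4274

P(A|B) = 0.4274


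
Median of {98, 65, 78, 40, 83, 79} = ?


Sorted: 40, 65, 78, 79, 83, 98
n = 6 (even)
Middle values: 78 and 79
Median = (78+79)/2 = 78.5000

Median = 78.5000


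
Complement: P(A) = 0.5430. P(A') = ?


P(not A) = 1 - 0.5430 = 0.4570

P(not A) = 0.4570


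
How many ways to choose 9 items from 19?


C(19,9) = 19!/(9! × 10!)
= 121645100408832000/(362880 × 3628800)
= 92378

C(19,9) = 92378


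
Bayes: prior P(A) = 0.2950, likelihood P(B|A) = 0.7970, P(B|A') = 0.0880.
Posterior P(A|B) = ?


P(B) = P(B|A)*P(A) + P(B|A')*P(A')
= 0.7970*0.2950 + 0.0880*0.7050
= 0.235115 + 0.062040 = 0.297155
P(A|B) = 0.235115/0.297155 = 0.7912

P(A|B) = 0.7912


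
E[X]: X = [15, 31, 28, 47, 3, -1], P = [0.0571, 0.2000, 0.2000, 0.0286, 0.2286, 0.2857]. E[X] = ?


E[X] = 15*0.0571 + 31*0.2000 + 28*0.2000 + 47*0.0286 + 3*0.2286 - 1*0.2857
= 0.8565 + 6.2000 + 5.6000 + 1.3442 + 0.6858 - 0.2857
= 14.4008

E[X] = 14.4008


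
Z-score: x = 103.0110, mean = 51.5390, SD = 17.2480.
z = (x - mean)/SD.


z = (103.0110 - 51.5390)/17.2480
= 51.4720/17.2480
= 2.9842

z = 2.9842


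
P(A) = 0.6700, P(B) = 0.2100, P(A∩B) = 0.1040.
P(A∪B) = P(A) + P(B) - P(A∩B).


P(A∪B) = 0.6700 + 0.2100 - 0.1040
= 0.8800 - 0.1040
= 0.7760

P(A∪B) = 0.7760


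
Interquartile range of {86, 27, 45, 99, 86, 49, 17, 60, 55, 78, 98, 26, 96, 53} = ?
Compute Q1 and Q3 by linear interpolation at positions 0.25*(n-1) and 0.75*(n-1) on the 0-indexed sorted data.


Sorted: 17, 26, 27, 45, 49, 53, 55, 60, 78, 86, 86, 96, 98, 99
Q1 (25th %ile) = 46.0000
Q3 (75th %ile) = 86.0000
IQR = 86.0000 - 46.0000 = 40.0000

IQR = 40.0000


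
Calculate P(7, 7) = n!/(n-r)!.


P(7,7) = 7!/0!
= 5040/1
= 5040

P(7,7) = 5040


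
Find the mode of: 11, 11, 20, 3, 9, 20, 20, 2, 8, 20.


Frequencies: 2:1, 3:1, 8:1, 9:1, 11:2, 20:4
Max frequency = 4
Mode = 20

Mode = 20


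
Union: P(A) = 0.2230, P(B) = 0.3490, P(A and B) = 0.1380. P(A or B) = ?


P(A∪B) = 0.2230 + 0.3490 - 0.1380
= 0.5720 - 0.1380
= 0.4340

P(A∪B) = 0.4340


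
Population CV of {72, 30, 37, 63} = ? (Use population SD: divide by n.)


Mean = 50.5000
SD = 17.4714
CV = (17.4714/50.5000)*100 = 34.5968%

CV = 34.5968%


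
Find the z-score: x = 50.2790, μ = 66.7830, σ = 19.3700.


z = (50.2790 - 66.7830)/19.3700
= -16.5040/19.3700
= -0.8520

z = -0.8520


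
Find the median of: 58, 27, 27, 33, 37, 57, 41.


Sorted: 27, 27, 33, 37, 41, 57, 58
n = 7 (odd)
Middle value = 37

Median = 37


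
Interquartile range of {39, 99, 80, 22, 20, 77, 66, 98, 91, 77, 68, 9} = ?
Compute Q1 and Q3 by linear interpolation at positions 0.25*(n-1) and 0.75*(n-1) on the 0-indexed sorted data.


Sorted: 9, 20, 22, 39, 66, 68, 77, 77, 80, 91, 98, 99
Q1 (25th %ile) = 34.7500
Q3 (75th %ile) = 82.7500
IQR = 82.7500 - 34.7500 = 48.0000

IQR = 48.0000
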